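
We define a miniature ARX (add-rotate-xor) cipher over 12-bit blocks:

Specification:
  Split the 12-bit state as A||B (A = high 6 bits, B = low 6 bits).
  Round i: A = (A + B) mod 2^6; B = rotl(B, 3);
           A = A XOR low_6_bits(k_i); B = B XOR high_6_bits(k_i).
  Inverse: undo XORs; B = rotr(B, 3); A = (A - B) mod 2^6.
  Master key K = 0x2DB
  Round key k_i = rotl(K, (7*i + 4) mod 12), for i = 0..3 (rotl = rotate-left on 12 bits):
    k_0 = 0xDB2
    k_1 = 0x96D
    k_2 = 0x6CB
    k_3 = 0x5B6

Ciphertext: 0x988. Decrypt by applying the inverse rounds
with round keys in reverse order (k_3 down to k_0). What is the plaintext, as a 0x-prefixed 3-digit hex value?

s_0 = ciphertext = 0x988
s_1 = InvRound(s_0, k_3) = 0x773
s_2 = InvRound(s_1, k_2) = 0x445
s_3 = InvRound(s_2, k_1) = 0xE04
s_4 = InvRound(s_3, k_0) = 0xD16

0xD16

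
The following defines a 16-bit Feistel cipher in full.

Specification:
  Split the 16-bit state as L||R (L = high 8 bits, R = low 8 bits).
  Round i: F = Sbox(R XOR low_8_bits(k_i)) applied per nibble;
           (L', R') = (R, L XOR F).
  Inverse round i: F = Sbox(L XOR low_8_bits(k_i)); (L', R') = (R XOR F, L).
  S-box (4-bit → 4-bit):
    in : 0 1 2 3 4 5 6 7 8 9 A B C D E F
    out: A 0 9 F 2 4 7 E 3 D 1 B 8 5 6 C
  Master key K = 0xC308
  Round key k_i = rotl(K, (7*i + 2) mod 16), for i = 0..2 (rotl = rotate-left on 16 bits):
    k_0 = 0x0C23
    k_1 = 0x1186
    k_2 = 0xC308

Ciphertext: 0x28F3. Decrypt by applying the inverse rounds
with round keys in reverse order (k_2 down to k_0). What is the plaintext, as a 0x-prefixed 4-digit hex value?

s_0 = ciphertext = 0x28F3
s_1 = InvRound(s_0, k_2) = 0x6928
s_2 = InvRound(s_1, k_1) = 0x4469
s_3 = InvRound(s_2, k_0) = 0x1744

0x1744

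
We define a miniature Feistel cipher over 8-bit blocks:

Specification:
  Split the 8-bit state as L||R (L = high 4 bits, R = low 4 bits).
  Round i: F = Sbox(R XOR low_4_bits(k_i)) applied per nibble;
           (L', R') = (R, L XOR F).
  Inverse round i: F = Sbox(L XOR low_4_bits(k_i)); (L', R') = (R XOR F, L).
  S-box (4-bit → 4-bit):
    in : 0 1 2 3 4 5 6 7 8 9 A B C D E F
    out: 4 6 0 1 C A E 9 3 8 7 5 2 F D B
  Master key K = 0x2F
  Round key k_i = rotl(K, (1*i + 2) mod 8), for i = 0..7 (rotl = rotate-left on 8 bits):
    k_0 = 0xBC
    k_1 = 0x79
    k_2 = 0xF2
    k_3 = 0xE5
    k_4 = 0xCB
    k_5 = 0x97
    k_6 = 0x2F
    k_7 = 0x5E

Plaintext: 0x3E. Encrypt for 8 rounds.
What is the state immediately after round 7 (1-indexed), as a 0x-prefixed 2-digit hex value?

0xC6

s_0 = plaintext = 0x3E
s_1 = Round(s_0, k_0) = 0xE3
s_2 = Round(s_1, k_1) = 0x39
s_3 = Round(s_2, k_2) = 0x96
s_4 = Round(s_3, k_3) = 0x68
s_5 = Round(s_4, k_4) = 0x87
s_6 = Round(s_5, k_5) = 0x7C
s_7 = Round(s_6, k_6) = 0xC6
s_8 = Round(s_7, k_7) = 0x6F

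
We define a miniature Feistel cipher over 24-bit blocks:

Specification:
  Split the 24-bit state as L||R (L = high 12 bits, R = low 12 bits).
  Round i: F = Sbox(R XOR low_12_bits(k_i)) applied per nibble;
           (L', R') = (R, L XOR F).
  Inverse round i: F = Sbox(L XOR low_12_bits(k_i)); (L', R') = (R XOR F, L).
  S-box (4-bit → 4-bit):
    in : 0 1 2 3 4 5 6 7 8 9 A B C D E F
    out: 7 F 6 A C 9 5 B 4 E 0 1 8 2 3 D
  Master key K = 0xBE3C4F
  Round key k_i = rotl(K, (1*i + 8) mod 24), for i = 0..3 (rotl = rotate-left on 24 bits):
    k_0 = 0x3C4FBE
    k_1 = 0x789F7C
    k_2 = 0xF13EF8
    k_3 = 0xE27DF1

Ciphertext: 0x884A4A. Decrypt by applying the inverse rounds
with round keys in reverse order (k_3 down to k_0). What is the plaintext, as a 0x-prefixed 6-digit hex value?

0x38FABD

s_0 = ciphertext = 0x884A4A
s_1 = InvRound(s_0, k_3) = 0x3F3884
s_2 = InvRound(s_1, k_2) = 0xAF53F3
s_3 = InvRound(s_2, k_1) = 0xABDAF5
s_4 = InvRound(s_3, k_0) = 0x38FABD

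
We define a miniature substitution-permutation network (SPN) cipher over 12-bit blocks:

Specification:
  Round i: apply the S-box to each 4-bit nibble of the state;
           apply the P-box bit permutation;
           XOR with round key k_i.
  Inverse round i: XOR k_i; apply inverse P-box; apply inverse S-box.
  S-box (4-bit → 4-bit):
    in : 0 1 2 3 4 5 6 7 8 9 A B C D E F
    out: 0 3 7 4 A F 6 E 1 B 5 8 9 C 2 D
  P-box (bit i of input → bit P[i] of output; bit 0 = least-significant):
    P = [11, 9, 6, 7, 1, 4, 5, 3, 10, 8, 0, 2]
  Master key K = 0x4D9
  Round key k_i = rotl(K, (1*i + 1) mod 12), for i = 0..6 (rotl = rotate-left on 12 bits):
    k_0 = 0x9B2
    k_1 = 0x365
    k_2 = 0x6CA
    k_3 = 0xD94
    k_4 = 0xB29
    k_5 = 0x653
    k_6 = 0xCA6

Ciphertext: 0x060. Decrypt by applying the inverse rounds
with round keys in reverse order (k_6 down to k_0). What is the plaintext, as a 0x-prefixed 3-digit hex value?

s_0 = ciphertext = 0x060
s_1 = InvRound(s_0, k_6) = 0xC8F
s_2 = InvRound(s_1, k_5) = 0xB45
s_3 = InvRound(s_2, k_4) = 0xBD3
s_4 = InvRound(s_3, k_3) = 0xF86
s_5 = InvRound(s_4, k_2) = 0x4BA
s_6 = InvRound(s_5, k_1) = 0x597
s_7 = InvRound(s_6, k_0) = 0xF38

0xF38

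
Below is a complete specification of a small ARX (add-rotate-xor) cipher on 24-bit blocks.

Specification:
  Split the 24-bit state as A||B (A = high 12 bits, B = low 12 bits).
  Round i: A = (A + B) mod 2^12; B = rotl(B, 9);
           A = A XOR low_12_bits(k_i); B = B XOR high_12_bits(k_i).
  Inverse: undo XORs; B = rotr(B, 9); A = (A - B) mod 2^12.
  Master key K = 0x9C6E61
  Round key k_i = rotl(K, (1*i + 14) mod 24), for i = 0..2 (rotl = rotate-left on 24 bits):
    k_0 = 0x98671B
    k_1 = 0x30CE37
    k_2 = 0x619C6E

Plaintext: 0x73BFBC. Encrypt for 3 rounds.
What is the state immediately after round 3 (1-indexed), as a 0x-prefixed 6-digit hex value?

0x102239

s_0 = plaintext = 0x73BFBC
s_1 = Round(s_0, k_0) = 0x1EC071
s_2 = Round(s_1, k_1) = 0xC6A102
s_3 = Round(s_2, k_2) = 0x102239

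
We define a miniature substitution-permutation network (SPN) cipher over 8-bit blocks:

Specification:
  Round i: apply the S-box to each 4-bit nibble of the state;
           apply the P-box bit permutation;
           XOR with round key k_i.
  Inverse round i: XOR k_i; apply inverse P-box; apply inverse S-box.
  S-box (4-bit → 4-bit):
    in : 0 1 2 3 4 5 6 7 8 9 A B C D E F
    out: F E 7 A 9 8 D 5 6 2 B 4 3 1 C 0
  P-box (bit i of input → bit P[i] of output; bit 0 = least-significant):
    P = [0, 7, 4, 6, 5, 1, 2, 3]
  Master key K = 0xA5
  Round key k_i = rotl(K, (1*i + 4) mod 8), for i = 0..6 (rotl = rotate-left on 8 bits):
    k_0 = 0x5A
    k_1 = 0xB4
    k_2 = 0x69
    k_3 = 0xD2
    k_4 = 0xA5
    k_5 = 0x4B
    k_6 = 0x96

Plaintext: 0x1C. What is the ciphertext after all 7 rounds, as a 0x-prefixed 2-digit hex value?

0xD6

s_0 = plaintext = 0x1C
s_1 = Round(s_0, k_0) = 0xD5
s_2 = Round(s_1, k_1) = 0xD4
s_3 = Round(s_2, k_2) = 0x08
s_4 = Round(s_3, k_3) = 0x6C
s_5 = Round(s_4, k_4) = 0x08
s_6 = Round(s_5, k_5) = 0xF5
s_7 = Round(s_6, k_6) = 0xD6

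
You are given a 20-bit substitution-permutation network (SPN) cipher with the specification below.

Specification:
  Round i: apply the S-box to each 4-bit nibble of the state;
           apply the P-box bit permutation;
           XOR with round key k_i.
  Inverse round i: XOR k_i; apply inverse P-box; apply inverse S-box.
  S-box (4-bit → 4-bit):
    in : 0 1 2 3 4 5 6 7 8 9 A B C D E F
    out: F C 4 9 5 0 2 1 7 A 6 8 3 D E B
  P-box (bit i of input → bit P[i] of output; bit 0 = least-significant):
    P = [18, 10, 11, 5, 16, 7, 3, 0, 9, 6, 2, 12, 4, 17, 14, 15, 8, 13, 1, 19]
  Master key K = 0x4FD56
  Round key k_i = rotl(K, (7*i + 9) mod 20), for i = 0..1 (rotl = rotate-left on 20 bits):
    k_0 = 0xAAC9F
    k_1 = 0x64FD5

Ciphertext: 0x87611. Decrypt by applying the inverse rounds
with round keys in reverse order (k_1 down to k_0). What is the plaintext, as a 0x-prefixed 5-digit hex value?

s_0 = ciphertext = 0x87611
s_1 = InvRound(s_0, k_1) = 0xF6E64
s_2 = InvRound(s_1, k_0) = 0x2DC03

0x2DC03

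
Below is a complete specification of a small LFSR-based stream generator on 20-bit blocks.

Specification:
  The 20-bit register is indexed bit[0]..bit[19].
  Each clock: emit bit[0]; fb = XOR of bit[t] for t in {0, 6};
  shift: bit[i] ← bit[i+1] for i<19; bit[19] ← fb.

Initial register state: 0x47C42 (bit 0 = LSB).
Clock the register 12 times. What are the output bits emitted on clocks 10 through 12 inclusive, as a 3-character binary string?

011

reg_0 = 0x47C42
clock 1: out=0, reg = 0xA3E21
clock 2: out=1, reg = 0xD1F10
clock 3: out=0, reg = 0x68F88
clock 4: out=0, reg = 0x347C4
clock 5: out=0, reg = 0x9A3E2
clock 6: out=0, reg = 0xCD1F1
clock 7: out=1, reg = 0x668F8
clock 8: out=0, reg = 0xB347C
clock 9: out=0, reg = 0xD9A3E
clock 10: out=0, reg = 0x6CD1F
clock 11: out=1, reg = 0xB668F
clock 12: out=1, reg = 0xDB347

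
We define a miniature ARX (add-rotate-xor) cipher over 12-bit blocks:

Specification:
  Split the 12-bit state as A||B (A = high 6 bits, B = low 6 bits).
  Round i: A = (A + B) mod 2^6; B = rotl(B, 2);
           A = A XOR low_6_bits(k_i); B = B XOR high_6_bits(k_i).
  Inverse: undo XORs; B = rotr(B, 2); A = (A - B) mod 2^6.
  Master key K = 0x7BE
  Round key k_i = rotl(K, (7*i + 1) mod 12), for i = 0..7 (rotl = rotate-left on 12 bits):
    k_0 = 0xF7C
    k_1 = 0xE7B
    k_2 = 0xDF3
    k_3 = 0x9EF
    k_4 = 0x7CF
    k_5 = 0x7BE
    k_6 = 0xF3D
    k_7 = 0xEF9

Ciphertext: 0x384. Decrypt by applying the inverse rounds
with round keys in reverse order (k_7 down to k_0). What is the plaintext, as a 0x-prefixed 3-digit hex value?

s_0 = ciphertext = 0x384
s_1 = InvRound(s_0, k_7) = 0xE3F
s_2 = InvRound(s_1, k_6) = 0x570
s_3 = InvRound(s_2, k_5) = 0x02B
s_4 = InvRound(s_3, k_4) = 0x08D
s_5 = InvRound(s_4, k_3) = 0x0EA
s_6 = InvRound(s_5, k_2) = 0x657
s_7 = InvRound(s_6, k_1) = 0xDEB
s_8 = InvRound(s_7, k_0) = 0x9A5

0x9A5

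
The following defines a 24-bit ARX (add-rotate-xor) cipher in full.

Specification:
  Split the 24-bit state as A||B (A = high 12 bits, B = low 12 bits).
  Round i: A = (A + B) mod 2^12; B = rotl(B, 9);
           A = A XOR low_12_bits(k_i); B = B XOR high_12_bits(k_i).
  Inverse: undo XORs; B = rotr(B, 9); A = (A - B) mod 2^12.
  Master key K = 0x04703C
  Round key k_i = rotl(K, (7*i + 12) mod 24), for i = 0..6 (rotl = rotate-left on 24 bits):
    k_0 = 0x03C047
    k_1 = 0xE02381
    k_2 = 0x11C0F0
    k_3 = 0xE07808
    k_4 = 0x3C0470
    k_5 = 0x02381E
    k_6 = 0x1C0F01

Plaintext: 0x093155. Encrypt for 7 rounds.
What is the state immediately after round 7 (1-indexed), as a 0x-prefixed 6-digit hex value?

0xD62680

s_0 = plaintext = 0x093155
s_1 = Round(s_0, k_0) = 0x1AFA16
s_2 = Round(s_1, k_1) = 0x844340
s_3 = Round(s_2, k_2) = 0xB74174
s_4 = Round(s_3, k_3) = 0x4E0629
s_5 = Round(s_4, k_4) = 0xF79105
s_6 = Round(s_5, k_5) = 0x860A03
s_7 = Round(s_6, k_6) = 0xD62680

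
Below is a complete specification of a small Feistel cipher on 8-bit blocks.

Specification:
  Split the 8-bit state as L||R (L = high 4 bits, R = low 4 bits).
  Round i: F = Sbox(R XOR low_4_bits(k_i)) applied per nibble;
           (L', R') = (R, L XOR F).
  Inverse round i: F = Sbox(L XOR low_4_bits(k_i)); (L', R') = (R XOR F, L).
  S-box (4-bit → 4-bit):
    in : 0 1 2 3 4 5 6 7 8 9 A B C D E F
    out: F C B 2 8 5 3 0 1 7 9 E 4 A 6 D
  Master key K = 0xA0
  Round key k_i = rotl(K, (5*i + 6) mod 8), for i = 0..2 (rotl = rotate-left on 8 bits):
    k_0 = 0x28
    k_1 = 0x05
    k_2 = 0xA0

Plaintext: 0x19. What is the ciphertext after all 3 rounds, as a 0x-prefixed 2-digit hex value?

s_0 = plaintext = 0x19
s_1 = Round(s_0, k_0) = 0x9D
s_2 = Round(s_1, k_1) = 0xD8
s_3 = Round(s_2, k_2) = 0x8C

0x8C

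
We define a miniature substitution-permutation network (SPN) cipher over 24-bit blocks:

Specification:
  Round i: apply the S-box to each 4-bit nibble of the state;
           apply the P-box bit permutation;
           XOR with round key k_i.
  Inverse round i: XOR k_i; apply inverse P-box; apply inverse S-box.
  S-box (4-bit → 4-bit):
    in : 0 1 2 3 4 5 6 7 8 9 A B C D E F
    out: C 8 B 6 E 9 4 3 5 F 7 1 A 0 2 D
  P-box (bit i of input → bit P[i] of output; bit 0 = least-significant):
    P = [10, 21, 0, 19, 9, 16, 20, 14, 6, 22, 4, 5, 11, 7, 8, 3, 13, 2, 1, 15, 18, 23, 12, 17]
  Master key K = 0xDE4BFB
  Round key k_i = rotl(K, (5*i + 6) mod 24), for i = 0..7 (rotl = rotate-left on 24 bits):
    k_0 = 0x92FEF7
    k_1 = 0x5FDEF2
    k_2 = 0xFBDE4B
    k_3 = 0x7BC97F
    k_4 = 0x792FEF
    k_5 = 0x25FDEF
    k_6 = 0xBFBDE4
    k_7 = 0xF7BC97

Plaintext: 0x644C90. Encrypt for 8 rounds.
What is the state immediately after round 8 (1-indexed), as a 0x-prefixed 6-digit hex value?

s_0 = plaintext = 0x644C90
s_1 = Round(s_0, k_0) = 0xCB2D58
s_2 = Round(s_1, k_1) = 0xDDB07B
s_3 = Round(s_2, k_2) = 0xFAD07B
s_4 = Round(s_3, k_3) = 0x7CFF49
s_5 = Round(s_4, k_4) = 0xC4E292
s_6 = Round(s_5, k_5) = 0xDE3B09
s_7 = Round(s_6, k_6) = 0x87F821
s_8 = Round(s_7, k_7) = 0xFAC7CB

0xFAC7CB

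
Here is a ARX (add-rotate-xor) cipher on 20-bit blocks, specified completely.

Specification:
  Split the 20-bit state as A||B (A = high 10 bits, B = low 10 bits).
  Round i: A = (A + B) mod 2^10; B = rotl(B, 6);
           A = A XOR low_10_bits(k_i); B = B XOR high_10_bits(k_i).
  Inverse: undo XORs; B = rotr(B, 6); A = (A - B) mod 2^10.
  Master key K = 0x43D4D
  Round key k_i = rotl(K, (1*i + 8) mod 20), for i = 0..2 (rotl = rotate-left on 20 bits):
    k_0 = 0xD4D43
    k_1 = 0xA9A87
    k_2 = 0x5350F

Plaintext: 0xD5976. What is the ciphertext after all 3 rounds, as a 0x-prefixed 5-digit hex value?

0xD47F5

s_0 = plaintext = 0xD5976
s_1 = Round(s_0, k_0) = 0x63EC4
s_2 = Round(s_1, k_1) = 0xB538A
s_3 = Round(s_2, k_2) = 0xD47F5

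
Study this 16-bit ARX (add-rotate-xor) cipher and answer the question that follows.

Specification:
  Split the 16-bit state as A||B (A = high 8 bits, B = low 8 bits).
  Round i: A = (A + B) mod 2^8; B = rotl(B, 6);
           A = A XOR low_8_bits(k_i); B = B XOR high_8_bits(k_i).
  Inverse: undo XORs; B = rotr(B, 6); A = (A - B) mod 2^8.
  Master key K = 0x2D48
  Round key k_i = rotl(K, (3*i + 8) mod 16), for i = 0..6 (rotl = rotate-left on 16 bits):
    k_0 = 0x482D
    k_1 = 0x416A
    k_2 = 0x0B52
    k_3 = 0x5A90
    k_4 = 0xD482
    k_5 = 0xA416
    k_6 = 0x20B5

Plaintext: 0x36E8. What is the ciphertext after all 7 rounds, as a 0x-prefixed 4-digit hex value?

s_0 = plaintext = 0x36E8
s_1 = Round(s_0, k_0) = 0x3372
s_2 = Round(s_1, k_1) = 0xCFDD
s_3 = Round(s_2, k_2) = 0xFE7C
s_4 = Round(s_3, k_3) = 0xEA45
s_5 = Round(s_4, k_4) = 0xAD85
s_6 = Round(s_5, k_5) = 0x24C5
s_7 = Round(s_6, k_6) = 0x5C51

0x5C51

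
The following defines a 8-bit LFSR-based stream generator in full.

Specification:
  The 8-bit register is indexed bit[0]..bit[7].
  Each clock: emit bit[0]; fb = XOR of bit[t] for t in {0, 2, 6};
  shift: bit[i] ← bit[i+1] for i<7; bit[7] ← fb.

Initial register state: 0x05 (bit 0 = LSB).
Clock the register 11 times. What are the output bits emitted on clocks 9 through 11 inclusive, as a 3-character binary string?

reg_0 = 0x05
clock 1: out=1, reg = 0x02
clock 2: out=0, reg = 0x01
clock 3: out=1, reg = 0x80
clock 4: out=0, reg = 0x40
clock 5: out=0, reg = 0xA0
clock 6: out=0, reg = 0x50
clock 7: out=0, reg = 0xA8
clock 8: out=0, reg = 0x54
clock 9: out=0, reg = 0x2A
clock 10: out=0, reg = 0x15
clock 11: out=1, reg = 0x0A

001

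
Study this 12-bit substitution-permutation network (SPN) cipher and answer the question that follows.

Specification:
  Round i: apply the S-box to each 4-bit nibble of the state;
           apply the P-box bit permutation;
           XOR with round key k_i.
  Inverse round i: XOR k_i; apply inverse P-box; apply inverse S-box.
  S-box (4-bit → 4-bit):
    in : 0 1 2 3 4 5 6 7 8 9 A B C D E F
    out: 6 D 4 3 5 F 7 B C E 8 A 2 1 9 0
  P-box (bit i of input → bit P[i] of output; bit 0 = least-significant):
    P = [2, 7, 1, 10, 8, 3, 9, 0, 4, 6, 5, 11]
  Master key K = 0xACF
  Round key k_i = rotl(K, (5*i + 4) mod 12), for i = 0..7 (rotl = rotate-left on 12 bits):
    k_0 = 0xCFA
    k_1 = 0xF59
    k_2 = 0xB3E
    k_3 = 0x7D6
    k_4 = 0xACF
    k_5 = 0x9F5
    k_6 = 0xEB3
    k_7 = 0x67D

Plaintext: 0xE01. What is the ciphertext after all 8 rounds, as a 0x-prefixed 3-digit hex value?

0x31F

s_0 = plaintext = 0xE01
s_1 = Round(s_0, k_0) = 0x2E4
s_2 = Round(s_1, k_1) = 0xE7E
s_3 = Round(s_2, k_2) = 0x623
s_4 = Round(s_3, k_3) = 0x522
s_5 = Round(s_4, k_4) = 0x0BD
s_6 = Round(s_5, k_5) = 0x998
s_7 = Round(s_6, k_6) = 0x0D8
s_8 = Round(s_7, k_7) = 0x31F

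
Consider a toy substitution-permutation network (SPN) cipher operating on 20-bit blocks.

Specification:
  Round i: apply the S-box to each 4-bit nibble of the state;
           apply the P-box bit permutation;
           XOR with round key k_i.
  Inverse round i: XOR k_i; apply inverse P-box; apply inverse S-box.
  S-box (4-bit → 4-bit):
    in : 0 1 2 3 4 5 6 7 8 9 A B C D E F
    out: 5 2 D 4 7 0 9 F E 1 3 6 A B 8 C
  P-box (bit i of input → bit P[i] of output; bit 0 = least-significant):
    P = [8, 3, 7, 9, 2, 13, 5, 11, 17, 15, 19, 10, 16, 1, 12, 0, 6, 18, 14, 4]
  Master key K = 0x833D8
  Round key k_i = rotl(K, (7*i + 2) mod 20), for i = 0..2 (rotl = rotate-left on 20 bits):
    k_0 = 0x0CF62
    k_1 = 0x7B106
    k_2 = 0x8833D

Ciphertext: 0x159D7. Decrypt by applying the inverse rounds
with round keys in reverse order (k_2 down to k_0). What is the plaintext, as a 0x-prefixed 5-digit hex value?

s_0 = ciphertext = 0x159D7
s_1 = InvRound(s_0, k_2) = 0x04BF8
s_2 = InvRound(s_1, k_1) = 0x74A78
s_3 = InvRound(s_2, k_0) = 0xCAD5A

0xCAD5A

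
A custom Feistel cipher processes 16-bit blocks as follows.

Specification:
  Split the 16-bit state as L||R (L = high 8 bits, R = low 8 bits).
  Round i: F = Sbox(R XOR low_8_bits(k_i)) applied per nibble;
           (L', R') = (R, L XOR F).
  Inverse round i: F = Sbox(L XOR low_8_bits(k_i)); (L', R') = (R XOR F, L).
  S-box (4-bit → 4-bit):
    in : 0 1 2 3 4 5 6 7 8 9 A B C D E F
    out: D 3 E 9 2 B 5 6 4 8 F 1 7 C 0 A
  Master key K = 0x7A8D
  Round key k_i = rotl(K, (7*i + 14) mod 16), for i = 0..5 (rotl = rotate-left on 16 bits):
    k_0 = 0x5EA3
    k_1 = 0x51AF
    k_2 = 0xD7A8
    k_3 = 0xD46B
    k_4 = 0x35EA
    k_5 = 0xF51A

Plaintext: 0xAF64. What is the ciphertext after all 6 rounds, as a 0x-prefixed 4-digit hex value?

0x5306

s_0 = plaintext = 0xAF64
s_1 = Round(s_0, k_0) = 0x64D9
s_2 = Round(s_1, k_1) = 0xD901
s_3 = Round(s_2, k_2) = 0x0121
s_4 = Round(s_3, k_3) = 0x212E
s_5 = Round(s_4, k_4) = 0x2E53
s_6 = Round(s_5, k_5) = 0x5306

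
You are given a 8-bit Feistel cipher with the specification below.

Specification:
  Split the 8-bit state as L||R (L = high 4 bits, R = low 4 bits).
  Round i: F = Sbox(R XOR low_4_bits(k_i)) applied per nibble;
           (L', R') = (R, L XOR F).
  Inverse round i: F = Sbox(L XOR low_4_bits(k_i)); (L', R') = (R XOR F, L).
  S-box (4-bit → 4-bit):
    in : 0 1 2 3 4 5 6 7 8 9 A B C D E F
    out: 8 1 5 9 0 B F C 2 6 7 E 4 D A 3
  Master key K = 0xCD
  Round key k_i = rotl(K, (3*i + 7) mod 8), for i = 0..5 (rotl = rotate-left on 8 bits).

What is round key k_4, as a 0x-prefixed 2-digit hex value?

K = 0xCD
k_0 = rotl(K, (3*0+7) mod 8) = rotl(K, 7) = 0xE6
k_1 = rotl(K, (3*1+7) mod 8) = rotl(K, 2) = 0x37
k_2 = rotl(K, (3*2+7) mod 8) = rotl(K, 5) = 0xB9
k_3 = rotl(K, (3*3+7) mod 8) = rotl(K, 0) = 0xCD
k_4 = rotl(K, (3*4+7) mod 8) = rotl(K, 3) = 0x6E

0x6E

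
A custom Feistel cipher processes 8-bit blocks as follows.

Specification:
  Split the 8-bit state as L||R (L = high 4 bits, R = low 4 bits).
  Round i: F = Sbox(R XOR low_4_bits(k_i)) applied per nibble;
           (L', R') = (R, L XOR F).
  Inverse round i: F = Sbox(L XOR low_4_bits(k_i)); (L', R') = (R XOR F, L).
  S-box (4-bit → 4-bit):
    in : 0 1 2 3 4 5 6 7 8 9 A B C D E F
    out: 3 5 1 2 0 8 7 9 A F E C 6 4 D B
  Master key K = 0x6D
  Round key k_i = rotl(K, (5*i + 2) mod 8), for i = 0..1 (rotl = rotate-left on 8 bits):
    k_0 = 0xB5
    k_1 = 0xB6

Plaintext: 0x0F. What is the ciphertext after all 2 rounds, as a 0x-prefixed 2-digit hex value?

s_0 = plaintext = 0x0F
s_1 = Round(s_0, k_0) = 0xFE
s_2 = Round(s_1, k_1) = 0xE5

0xE5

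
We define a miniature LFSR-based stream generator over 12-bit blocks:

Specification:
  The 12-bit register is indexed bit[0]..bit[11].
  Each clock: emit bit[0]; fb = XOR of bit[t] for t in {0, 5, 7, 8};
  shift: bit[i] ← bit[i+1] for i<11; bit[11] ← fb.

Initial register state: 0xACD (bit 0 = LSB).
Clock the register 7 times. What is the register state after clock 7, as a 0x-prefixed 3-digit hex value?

reg_0 = 0xACD
clock 1: out=1, reg = 0x566
clock 2: out=0, reg = 0x2B3
clock 3: out=1, reg = 0x959
clock 4: out=1, reg = 0x4AC
clock 5: out=0, reg = 0x256
clock 6: out=0, reg = 0x12B
clock 7: out=1, reg = 0x895

0x895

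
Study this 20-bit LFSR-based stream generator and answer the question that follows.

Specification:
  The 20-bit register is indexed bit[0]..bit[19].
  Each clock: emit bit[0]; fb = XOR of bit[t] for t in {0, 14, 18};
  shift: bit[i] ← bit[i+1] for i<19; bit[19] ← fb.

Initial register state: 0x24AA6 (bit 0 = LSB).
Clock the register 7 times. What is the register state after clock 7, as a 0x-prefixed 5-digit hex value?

reg_0 = 0x24AA6
clock 1: out=0, reg = 0x92553
clock 2: out=1, reg = 0xC92A9
clock 3: out=1, reg = 0x64954
clock 4: out=0, reg = 0x324AA
clock 5: out=0, reg = 0x19255
clock 6: out=1, reg = 0x8C92A
clock 7: out=0, reg = 0xC6495

0xC6495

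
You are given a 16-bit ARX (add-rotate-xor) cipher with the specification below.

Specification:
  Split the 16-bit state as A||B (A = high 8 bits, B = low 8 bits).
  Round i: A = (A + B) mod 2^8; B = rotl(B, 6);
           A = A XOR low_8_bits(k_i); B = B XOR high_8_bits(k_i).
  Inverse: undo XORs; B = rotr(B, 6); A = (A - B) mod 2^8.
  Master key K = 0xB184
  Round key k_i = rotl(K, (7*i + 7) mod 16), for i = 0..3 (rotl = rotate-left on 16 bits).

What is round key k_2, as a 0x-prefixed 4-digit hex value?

0x3096

K = 0xB184
k_0 = rotl(K, (7*0+7) mod 16) = rotl(K, 7) = 0xC258
k_1 = rotl(K, (7*1+7) mod 16) = rotl(K, 14) = 0x2C61
k_2 = rotl(K, (7*2+7) mod 16) = rotl(K, 5) = 0x3096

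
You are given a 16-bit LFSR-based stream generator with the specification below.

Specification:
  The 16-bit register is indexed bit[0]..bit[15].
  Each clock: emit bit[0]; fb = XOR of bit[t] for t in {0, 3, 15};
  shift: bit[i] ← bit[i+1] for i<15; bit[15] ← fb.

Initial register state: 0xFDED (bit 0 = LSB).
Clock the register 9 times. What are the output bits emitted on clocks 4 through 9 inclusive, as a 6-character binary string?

101111

reg_0 = 0xFDED
clock 1: out=1, reg = 0xFEF6
clock 2: out=0, reg = 0xFF7B
clock 3: out=1, reg = 0xFFBD
clock 4: out=1, reg = 0xFFDE
clock 5: out=0, reg = 0x7FEF
clock 6: out=1, reg = 0x3FF7
clock 7: out=1, reg = 0x9FFB
clock 8: out=1, reg = 0xCFFD
clock 9: out=1, reg = 0xE7FE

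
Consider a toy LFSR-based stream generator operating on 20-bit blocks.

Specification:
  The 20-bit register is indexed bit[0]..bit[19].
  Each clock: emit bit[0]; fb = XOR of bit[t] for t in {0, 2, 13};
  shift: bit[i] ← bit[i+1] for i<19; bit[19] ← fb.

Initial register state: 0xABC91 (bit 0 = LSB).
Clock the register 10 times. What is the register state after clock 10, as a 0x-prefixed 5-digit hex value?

reg_0 = 0xABC91
clock 1: out=1, reg = 0x55E48
clock 2: out=0, reg = 0x2AF24
clock 3: out=0, reg = 0x15792
clock 4: out=0, reg = 0x0ABC9
clock 5: out=1, reg = 0x055E4
clock 6: out=0, reg = 0x82AF2
clock 7: out=0, reg = 0xC1579
clock 8: out=1, reg = 0xE0ABC
clock 9: out=0, reg = 0xF055E
clock 10: out=0, reg = 0xF82AF

0xF82AF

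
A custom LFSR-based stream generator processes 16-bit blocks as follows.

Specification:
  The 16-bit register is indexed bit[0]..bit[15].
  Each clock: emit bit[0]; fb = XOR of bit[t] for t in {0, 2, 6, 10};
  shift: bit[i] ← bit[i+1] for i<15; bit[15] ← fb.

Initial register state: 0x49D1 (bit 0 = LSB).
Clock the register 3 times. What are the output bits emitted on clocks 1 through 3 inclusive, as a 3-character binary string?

reg_0 = 0x49D1
clock 1: out=1, reg = 0x24E8
clock 2: out=0, reg = 0x1274
clock 3: out=0, reg = 0x093A

100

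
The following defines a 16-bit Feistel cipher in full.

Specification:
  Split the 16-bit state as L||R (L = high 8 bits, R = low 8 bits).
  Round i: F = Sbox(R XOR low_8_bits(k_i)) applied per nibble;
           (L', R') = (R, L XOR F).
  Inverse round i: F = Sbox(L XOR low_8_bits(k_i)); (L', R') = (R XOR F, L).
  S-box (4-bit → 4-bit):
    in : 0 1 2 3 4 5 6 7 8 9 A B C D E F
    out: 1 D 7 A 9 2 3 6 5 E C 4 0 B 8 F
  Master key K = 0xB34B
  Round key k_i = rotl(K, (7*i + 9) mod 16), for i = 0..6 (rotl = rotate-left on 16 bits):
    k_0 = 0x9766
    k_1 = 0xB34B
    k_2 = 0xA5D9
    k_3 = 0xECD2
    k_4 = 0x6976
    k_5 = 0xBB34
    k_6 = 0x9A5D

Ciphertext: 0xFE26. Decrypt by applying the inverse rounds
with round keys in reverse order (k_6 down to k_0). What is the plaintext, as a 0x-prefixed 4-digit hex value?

0xDF92

s_0 = ciphertext = 0xFE26
s_1 = InvRound(s_0, k_6) = 0xECFE
s_2 = InvRound(s_1, k_5) = 0x4BEC
s_3 = InvRound(s_2, k_4) = 0x474B
s_4 = InvRound(s_3, k_3) = 0xA947
s_5 = InvRound(s_4, k_2) = 0x26A9
s_6 = InvRound(s_5, k_1) = 0x9226
s_7 = InvRound(s_6, k_0) = 0xDF92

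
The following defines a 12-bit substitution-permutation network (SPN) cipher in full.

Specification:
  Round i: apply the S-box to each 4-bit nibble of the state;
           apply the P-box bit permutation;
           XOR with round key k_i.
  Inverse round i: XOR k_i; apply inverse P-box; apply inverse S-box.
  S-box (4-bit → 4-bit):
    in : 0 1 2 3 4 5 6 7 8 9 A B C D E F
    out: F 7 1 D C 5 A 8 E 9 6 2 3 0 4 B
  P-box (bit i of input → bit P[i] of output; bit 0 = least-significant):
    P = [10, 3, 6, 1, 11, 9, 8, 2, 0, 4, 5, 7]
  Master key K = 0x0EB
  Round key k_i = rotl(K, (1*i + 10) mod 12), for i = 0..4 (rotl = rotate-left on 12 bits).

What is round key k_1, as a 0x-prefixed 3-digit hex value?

K = 0x0EB
k_0 = rotl(K, (1*0+10) mod 12) = rotl(K, 10) = 0xC3A
k_1 = rotl(K, (1*1+10) mod 12) = rotl(K, 11) = 0x875

0x875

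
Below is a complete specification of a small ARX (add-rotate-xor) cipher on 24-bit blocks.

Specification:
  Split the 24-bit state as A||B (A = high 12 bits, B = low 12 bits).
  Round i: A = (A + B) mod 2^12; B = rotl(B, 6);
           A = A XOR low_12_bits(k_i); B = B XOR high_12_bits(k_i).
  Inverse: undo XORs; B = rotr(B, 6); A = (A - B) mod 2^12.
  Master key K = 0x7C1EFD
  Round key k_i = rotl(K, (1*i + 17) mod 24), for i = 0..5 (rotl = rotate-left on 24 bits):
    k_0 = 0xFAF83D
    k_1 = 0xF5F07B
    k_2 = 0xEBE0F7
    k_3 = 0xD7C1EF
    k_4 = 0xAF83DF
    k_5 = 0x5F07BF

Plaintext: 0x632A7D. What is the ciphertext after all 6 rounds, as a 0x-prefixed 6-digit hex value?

s_0 = plaintext = 0x632A7D
s_1 = Round(s_0, k_0) = 0x8920C6
s_2 = Round(s_1, k_1) = 0x923EDC
s_3 = Round(s_2, k_2) = 0x708985
s_4 = Round(s_3, k_3) = 0x162C1A
s_5 = Round(s_4, k_4) = 0xEA3C48
s_6 = Round(s_5, k_5) = 0xD547C1

0xD547C1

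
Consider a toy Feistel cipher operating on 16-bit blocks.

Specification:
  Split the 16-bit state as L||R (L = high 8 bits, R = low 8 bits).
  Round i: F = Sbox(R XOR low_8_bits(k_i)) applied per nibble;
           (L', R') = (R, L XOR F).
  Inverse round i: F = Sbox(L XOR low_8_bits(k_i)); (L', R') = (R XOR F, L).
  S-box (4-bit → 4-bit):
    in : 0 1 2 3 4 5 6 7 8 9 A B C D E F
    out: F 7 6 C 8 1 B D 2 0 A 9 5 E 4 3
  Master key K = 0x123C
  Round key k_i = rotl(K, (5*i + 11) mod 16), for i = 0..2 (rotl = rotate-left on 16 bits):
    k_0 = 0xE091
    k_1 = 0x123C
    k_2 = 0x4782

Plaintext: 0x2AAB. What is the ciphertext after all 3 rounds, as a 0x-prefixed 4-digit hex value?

s_0 = plaintext = 0x2AAB
s_1 = Round(s_0, k_0) = 0xABE0
s_2 = Round(s_1, k_1) = 0xE04E
s_3 = Round(s_2, k_2) = 0x4EB5

0x4EB5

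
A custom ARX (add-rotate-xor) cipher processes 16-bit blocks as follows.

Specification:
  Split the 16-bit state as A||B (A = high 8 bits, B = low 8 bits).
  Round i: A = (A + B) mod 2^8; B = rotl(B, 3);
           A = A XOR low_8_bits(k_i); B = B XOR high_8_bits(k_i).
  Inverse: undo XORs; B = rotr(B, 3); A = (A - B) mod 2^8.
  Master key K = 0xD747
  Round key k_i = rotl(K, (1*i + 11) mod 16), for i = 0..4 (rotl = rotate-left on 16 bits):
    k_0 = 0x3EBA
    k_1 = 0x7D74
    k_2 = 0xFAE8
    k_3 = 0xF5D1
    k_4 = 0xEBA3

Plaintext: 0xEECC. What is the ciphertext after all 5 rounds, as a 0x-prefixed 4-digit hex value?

s_0 = plaintext = 0xEECC
s_1 = Round(s_0, k_0) = 0x0058
s_2 = Round(s_1, k_1) = 0x2CBF
s_3 = Round(s_2, k_2) = 0x0307
s_4 = Round(s_3, k_3) = 0xDBCD
s_5 = Round(s_4, k_4) = 0x0B85

0x0B85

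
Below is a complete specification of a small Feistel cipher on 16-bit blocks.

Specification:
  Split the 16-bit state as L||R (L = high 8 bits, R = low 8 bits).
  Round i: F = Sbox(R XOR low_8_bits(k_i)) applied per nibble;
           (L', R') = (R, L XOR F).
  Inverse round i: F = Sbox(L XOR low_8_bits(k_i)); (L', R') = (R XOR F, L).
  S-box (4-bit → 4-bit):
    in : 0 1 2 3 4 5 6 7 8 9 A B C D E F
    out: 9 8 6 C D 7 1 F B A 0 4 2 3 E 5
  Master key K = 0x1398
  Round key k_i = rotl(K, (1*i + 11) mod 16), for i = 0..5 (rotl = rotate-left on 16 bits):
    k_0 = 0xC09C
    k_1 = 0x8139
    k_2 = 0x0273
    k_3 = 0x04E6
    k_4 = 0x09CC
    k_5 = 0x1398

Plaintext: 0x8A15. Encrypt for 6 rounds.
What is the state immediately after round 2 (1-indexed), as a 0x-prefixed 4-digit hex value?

0x308F

s_0 = plaintext = 0x8A15
s_1 = Round(s_0, k_0) = 0x1530
s_2 = Round(s_1, k_1) = 0x308F
s_3 = Round(s_2, k_2) = 0x8F62
s_4 = Round(s_3, k_3) = 0x6232
s_5 = Round(s_4, k_4) = 0x323C
s_6 = Round(s_5, k_5) = 0x3C3F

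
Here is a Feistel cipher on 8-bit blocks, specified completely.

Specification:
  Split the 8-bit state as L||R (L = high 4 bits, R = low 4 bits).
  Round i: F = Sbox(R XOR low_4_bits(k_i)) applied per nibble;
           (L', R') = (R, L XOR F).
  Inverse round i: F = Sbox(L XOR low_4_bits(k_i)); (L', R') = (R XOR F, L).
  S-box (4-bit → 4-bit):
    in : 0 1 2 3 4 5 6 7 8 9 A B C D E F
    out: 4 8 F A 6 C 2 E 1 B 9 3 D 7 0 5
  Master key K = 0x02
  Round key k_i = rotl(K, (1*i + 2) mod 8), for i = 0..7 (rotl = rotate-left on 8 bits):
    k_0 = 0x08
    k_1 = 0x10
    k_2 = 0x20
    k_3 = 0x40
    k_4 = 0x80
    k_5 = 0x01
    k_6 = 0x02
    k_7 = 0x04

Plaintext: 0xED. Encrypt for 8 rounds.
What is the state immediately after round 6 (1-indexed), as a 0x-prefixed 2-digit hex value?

0x11

s_0 = plaintext = 0xED
s_1 = Round(s_0, k_0) = 0xD2
s_2 = Round(s_1, k_1) = 0x22
s_3 = Round(s_2, k_2) = 0x2D
s_4 = Round(s_3, k_3) = 0xD5
s_5 = Round(s_4, k_4) = 0x51
s_6 = Round(s_5, k_5) = 0x11
s_7 = Round(s_6, k_6) = 0x1B
s_8 = Round(s_7, k_7) = 0xB4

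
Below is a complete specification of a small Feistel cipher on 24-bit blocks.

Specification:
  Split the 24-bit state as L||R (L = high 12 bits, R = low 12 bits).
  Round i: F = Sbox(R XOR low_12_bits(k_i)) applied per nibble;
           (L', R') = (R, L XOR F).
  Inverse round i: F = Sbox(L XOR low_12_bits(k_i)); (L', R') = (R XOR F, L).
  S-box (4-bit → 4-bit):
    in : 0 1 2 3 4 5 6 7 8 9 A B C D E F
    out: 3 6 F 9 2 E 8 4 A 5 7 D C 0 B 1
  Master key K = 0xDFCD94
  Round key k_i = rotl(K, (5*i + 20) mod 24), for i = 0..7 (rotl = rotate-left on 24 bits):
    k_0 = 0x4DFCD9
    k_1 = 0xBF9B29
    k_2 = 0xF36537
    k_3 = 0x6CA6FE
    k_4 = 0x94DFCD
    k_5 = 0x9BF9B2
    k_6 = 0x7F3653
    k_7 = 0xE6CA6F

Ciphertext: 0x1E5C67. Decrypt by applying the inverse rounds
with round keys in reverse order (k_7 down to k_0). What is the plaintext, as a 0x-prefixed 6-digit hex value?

0xA5183F

s_0 = ciphertext = 0x1E5C67
s_1 = InvRound(s_0, k_7) = 0x1C01E5
s_2 = InvRound(s_1, k_6) = 0x5BC1C0
s_3 = InvRound(s_2, k_5) = 0xDFB5BC
s_4 = InvRound(s_3, k_4) = 0xA24DFB
s_5 = InvRound(s_4, k_3) = 0x1FCA24
s_6 = InvRound(s_5, k_2) = 0x8E91FC
s_7 = InvRound(s_6, k_1) = 0x83F8E9
s_8 = InvRound(s_7, k_0) = 0xA5183F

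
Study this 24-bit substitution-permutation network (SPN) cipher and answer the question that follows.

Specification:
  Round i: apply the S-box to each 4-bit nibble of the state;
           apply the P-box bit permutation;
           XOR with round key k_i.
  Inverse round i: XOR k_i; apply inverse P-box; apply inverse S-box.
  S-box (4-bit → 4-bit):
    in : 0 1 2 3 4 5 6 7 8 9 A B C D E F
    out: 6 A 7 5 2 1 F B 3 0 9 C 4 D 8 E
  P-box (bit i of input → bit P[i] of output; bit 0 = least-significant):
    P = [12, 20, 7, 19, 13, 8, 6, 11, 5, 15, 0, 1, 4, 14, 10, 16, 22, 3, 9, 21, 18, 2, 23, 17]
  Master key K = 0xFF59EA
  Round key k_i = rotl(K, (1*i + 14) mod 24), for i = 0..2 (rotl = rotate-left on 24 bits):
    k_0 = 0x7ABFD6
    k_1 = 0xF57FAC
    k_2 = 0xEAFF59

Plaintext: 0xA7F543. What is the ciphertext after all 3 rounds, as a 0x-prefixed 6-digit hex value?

s_0 = plaintext = 0xA7F543
s_1 = Round(s_0, k_0) = 0x1DEA7E
s_2 = Round(s_1, k_1) = 0x9E548A
s_3 = Round(s_2, k_2) = 0xC24E49

0xC24E49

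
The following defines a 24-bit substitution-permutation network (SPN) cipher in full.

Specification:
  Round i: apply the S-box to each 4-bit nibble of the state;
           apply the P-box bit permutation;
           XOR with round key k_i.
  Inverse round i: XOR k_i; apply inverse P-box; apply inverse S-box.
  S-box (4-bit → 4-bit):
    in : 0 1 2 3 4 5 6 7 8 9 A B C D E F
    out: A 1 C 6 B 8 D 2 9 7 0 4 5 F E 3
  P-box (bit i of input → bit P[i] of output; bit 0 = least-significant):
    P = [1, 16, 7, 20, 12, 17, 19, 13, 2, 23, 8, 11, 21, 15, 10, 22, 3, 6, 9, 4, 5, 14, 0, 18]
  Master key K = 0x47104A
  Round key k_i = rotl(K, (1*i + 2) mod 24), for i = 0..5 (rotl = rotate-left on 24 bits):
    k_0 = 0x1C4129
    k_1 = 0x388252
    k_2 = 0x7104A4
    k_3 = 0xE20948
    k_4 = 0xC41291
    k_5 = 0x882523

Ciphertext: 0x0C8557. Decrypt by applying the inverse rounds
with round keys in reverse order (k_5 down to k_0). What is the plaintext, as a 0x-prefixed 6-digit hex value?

0xF7FC21

s_0 = ciphertext = 0x0C8557
s_1 = InvRound(s_0, k_5) = 0x807F5A
s_2 = InvRound(s_1, k_4) = 0xEF225C
s_3 = InvRound(s_2, k_3) = 0x52A627
s_4 = InvRound(s_3, k_2) = 0xBBFA09
s_5 = InvRound(s_4, k_1) = 0x34A04F
s_6 = InvRound(s_5, k_0) = 0xF7FC21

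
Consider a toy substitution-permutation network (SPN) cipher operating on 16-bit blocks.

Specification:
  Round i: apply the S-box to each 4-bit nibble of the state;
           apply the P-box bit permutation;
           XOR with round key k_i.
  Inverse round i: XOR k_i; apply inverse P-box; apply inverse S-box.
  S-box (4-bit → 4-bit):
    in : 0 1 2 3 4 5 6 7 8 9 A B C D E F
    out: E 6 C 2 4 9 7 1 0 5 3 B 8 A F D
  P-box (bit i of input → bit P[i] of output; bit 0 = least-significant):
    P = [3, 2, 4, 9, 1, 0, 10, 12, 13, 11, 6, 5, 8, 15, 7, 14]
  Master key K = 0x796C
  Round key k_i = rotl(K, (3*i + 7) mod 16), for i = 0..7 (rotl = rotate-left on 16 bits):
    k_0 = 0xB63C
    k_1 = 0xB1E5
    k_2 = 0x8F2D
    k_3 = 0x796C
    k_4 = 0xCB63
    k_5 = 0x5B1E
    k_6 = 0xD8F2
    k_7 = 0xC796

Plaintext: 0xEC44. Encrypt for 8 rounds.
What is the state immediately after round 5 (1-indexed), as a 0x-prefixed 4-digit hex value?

0x4CB6

s_0 = plaintext = 0xEC44
s_1 = Round(s_0, k_0) = 0x738C
s_2 = Round(s_1, k_1) = 0xBAE5
s_3 = Round(s_2, k_2) = 0x7026
s_4 = Round(s_3, k_3) = 0x6410
s_5 = Round(s_4, k_4) = 0x4CB6
s_6 = Round(s_5, k_5) = 0x4BA1
s_7 = Round(s_6, k_6) = 0xF045
s_8 = Round(s_7, k_7) = 0x887E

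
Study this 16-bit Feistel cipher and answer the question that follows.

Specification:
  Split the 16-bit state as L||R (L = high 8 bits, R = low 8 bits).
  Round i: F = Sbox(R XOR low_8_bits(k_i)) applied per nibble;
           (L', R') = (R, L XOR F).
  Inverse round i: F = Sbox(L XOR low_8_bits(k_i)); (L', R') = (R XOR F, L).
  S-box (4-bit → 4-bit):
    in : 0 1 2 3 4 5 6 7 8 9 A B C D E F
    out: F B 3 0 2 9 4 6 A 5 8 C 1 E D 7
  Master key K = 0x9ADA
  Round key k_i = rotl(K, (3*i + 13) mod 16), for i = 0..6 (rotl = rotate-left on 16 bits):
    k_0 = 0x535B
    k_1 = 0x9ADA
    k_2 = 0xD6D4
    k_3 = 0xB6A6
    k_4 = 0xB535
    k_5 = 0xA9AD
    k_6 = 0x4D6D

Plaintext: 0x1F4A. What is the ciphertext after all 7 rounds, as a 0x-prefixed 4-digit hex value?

0xF7E7

s_0 = plaintext = 0x1F4A
s_1 = Round(s_0, k_0) = 0x4AA4
s_2 = Round(s_1, k_1) = 0xA427
s_3 = Round(s_2, k_2) = 0x27D4
s_4 = Round(s_3, k_3) = 0xD444
s_5 = Round(s_4, k_4) = 0x44BF
s_6 = Round(s_5, k_5) = 0xBFF7
s_7 = Round(s_6, k_6) = 0xF7E7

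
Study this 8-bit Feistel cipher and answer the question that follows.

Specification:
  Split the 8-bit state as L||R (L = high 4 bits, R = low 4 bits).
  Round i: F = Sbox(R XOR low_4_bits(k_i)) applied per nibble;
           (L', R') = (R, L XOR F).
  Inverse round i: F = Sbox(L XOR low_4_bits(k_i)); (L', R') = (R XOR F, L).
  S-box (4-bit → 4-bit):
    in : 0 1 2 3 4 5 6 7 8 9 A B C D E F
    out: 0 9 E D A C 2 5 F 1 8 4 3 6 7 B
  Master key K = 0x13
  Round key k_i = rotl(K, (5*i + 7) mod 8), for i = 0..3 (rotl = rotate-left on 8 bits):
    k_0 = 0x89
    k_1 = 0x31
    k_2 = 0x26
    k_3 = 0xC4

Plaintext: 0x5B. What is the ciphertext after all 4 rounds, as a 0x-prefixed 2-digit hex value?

s_0 = plaintext = 0x5B
s_1 = Round(s_0, k_0) = 0xBB
s_2 = Round(s_1, k_1) = 0xB3
s_3 = Round(s_2, k_2) = 0x37
s_4 = Round(s_3, k_3) = 0x7E

0x7E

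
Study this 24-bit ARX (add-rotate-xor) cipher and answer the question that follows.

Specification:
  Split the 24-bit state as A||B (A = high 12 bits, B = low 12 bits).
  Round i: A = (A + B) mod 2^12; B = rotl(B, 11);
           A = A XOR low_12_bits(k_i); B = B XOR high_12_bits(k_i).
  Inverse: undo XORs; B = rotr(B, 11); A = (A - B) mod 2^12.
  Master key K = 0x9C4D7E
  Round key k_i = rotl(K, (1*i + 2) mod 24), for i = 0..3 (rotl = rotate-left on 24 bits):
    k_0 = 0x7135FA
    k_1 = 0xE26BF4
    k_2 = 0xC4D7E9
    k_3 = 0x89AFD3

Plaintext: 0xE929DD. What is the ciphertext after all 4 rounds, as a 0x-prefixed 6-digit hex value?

s_0 = plaintext = 0xE929DD
s_1 = Round(s_0, k_0) = 0xD95BFD
s_2 = Round(s_1, k_1) = 0x2663D8
s_3 = Round(s_2, k_2) = 0x1D7DA1
s_4 = Round(s_3, k_3) = 0x0AB64A

0x0AB64A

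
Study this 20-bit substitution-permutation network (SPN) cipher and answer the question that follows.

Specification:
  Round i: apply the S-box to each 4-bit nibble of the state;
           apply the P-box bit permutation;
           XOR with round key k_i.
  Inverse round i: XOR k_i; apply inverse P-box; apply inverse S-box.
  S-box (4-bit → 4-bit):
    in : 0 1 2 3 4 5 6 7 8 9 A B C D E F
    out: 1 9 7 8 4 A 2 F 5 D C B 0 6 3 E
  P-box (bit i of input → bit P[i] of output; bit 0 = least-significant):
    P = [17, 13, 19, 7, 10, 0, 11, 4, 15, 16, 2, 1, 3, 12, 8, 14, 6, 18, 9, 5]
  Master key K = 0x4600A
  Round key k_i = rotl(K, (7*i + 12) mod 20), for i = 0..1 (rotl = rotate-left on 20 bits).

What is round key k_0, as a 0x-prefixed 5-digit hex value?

K = 0x4600A
k_0 = rotl(K, (7*0+12) mod 20) = rotl(K, 12) = 0x0A460

0x0A460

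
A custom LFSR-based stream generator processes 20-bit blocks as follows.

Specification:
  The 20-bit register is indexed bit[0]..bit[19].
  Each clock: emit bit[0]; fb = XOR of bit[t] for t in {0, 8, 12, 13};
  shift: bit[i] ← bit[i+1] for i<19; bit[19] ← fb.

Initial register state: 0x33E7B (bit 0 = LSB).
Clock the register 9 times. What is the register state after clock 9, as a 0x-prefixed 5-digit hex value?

reg_0 = 0x33E7B
clock 1: out=1, reg = 0x99F3D
clock 2: out=1, reg = 0xCCF9E
clock 3: out=0, reg = 0xE67CF
clock 4: out=1, reg = 0xF33E7
clock 5: out=1, reg = 0x799F3
clock 6: out=1, reg = 0xBCCF9
clock 7: out=1, reg = 0xDE67C
clock 8: out=0, reg = 0xEF33E
clock 9: out=0, reg = 0xF799F

0xF799F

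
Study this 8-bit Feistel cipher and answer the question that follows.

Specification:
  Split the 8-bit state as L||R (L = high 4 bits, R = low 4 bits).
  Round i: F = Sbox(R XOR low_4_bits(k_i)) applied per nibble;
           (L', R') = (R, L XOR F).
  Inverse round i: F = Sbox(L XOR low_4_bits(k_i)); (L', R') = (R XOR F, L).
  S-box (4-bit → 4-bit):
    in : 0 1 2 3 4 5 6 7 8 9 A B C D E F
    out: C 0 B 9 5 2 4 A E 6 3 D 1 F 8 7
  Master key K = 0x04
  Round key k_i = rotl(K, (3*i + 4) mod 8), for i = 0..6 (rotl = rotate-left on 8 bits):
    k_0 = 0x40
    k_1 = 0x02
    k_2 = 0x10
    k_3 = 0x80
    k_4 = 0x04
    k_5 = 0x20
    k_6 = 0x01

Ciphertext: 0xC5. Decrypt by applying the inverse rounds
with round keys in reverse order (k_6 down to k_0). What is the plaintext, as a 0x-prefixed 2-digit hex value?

s_0 = ciphertext = 0xC5
s_1 = InvRound(s_0, k_6) = 0xAC
s_2 = InvRound(s_1, k_5) = 0xFA
s_3 = InvRound(s_2, k_4) = 0x7F
s_4 = InvRound(s_3, k_3) = 0x57
s_5 = InvRound(s_4, k_2) = 0x55
s_6 = InvRound(s_5, k_1) = 0xF5
s_7 = InvRound(s_6, k_0) = 0x2F

0x2F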